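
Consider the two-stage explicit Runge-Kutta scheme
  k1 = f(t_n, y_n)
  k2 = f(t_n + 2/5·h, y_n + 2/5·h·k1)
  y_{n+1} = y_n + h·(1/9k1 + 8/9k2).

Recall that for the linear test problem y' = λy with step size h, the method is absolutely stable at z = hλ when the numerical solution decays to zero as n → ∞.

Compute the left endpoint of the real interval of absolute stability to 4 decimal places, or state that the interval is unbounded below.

On y'=λy, z=hλ:
  k1=λy_n ⇒ h·k1=z·y_n;  k2=λ(1+2/5z)y_n ⇒ h·k2=z(1+2/5z)y_n
  y_{n+1}/y_n = 1 + 1/9z + 8/9z(1+2/5z) = 1 + z + 16/45z²
  R(z) = 1 + z + 16/45z².

Need |R(x)|<1, x<0.
x=-0.55: |R|=0.5576
R=1: x+16/45x²=0 ⇒ x=−45/16=-2.8125; min R=1−1/(4·16/45)=0.2969>−1
Confirm numerically:
  x=-2.346: |R|=0.61088 <1
  x=-2.335: |R|=0.60357 <1
  x=-1.950: |R|=0.40200 <1
  x=-3.396: |R|=1.70456 >1
  x=-3.178: |R|=1.41300 >1
  x=-3.092: |R|=1.30728 >1
Stable set (-2.8125, 0).

left endpoint -2.8125.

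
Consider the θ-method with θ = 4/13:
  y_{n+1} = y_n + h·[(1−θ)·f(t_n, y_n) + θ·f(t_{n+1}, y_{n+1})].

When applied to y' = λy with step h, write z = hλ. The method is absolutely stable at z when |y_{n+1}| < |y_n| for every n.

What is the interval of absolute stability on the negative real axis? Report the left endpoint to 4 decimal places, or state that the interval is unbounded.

With y'=λy (z=hλ):
  y_{n+1} = y_n + z·[9/13·y_n + 4/13·y_{n+1}] ⇒ (1 − 4/13z)y_{n+1} = (1 + 9/13z)y_n
  Hence R(z) = (1 + 9/13z)/(1 − 4/13z).

Find x<0 with |R(x)|<1.
x=-1.77: |R|=0.1459
R=−1: 1+9/13x = −1+4/13x ⇒ -5/13x=2 ⇒ x=2/(-5/13)=-5.2000
Confirm numerically:
  x=-4.957: |R|=0.96299 <1
  x=-2.714: |R|=0.47896 <1
  x=-2.387: |R|=0.37622 <1
  x=-5.615: |R|=1.05852 >1
  x=-5.505: |R|=1.04355 >1
  x=-5.231: |R|=1.00457 >1
Stable set (-5.2000, 0).

z∈(-5.2000,0).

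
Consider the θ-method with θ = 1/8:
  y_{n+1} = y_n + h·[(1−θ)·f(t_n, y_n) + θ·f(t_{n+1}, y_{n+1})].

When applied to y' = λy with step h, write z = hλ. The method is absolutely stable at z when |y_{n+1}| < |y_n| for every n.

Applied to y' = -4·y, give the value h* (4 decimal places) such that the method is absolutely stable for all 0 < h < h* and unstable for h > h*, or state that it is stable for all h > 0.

Set f=λy, z=hλ:
  y_{n+1} = y_n + z·[7/8·y_n + 1/8·y_{n+1}] ⇒ (1 − 1/8z)y_{n+1} = (1 + 7/8z)y_n
  Hence R(z) = (1 + 7/8z)/(1 − 1/8z).

Boundary: |R(x)|=1, x<0.
x=-0.89: |R|=0.1991
R=−1: 1+7/8x = −1+1/8x ⇒ -3/4x=2 ⇒ x=2/(-3/4)=-2.6667
Confirm numerically:
  x=-1.948: |R|=0.56655 <1
  x=-1.660: |R|=0.37474 <1
  x=-1.104: |R|=0.02988 <1
  x=-3.076: |R|=1.22174 >1
  x=-2.961: |R|=1.16112 >1
  x=-2.712: |R|=1.02539 >1
So |R|<1 on (-2.6667, 0).

(-2.6667,0); λ=-4 ⇒ h* = (8/3)/4 = 0.6667.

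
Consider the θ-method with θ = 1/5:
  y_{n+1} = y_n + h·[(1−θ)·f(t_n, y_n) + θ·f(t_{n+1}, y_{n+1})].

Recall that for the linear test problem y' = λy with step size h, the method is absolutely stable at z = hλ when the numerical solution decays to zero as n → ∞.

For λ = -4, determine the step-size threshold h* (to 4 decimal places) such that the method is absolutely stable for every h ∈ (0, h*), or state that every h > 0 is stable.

Test eqn y'=λy, z=hλ:
  y_{n+1} = y_n + z·[4/5·y_n + 1/5·y_{n+1}] ⇒ (1 − 1/5z)y_{n+1} = (1 + 4/5z)y_n
  so R(z) = (1 + 4/5z)/(1 − 1/5z).

Find x<0 with |R(x)|<1.
x=-0.64: |R|=0.4326
R=−1: 1+4/5x = −1+1/5x ⇒ -3/5x=2 ⇒ x=2/(-3/5)=-3.3333
Confirm numerically:
  x=-2.971: |R|=0.86363 <1
  x=-2.233: |R|=0.54362 <1
  x=-1.737: |R|=0.28915 <1
  x=-3.680: |R|=1.11982 >1
  x=-3.575: |R|=1.08455 >1
Stable set (-3.3333, 0).

(-3.3333,0); λ=-4 ⇒ h* = (10/3)/4 = 0.8333.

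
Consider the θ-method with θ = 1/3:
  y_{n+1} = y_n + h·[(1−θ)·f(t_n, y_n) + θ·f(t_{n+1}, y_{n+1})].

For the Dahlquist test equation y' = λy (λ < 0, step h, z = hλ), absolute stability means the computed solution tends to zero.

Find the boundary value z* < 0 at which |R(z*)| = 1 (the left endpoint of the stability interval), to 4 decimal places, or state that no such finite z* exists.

left endpoint -6.0000.

With y'=λy (z=hλ):
  y_{n+1} = y_n + z·[2/3·y_n + 1/3·y_{n+1}] ⇒ (1 − 1/3z)y_{n+1} = (1 + 2/3z)y_n
  ⇒ R(z) = (1 + 2/3z)/(1 − 1/3z).

Find x<0 with |R(x)|<1.
x=-0.68: |R|=0.4457
R=−1: 1+2/3x = −1+1/3x ⇒ -1/3x=2 ⇒ x=2/(-1/3)=-6.0000
Confirm numerically:
  x=-5.603: |R|=0.95385 <1
  x=-4.161: |R|=0.74319 <1
  x=-2.537: |R|=0.37457 <1
  x=-6.365: |R|=1.03897 >1
  x=-6.179: |R|=1.01950 >1
  x=-6.054: |R|=1.00596 >1
So |R|<1 on (-6.0000, 0).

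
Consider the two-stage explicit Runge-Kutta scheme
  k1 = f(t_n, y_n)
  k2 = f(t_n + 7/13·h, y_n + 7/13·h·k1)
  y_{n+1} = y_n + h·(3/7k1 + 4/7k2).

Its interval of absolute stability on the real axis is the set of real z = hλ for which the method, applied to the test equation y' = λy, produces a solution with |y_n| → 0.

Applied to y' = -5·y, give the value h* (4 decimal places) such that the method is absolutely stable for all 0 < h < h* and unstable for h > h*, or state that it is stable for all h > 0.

(-3.2500,0); λ=-5 ⇒ h* = (13/4)/5 = 0.6500.

With y'=λy (z=hλ):
  k1=λy_n ⇒ h·k1=z·y_n;  k2=λ(1+7/13z)y_n ⇒ h·k2=z(1+7/13z)y_n
  y_{n+1}/y_n = 1 + 3/7z + 4/7z(1+7/13z) = 1 + z + 4/13z²
  R(z) = 1 + z + 4/13z².

Boundary: |R(x)|=1, x<0.
x=-1.22: |R|=0.2380
R=1: x+4/13x²=0 ⇒ x=−13/4=-3.2500; min R=1−1/(4·4/13)=0.1875>−1
Confirm numerically:
  x=-3.133: |R|=0.88721 <1
  x=-2.908: |R|=0.69399 <1
  x=-2.820: |R|=0.62689 <1
  x=-3.839: |R|=1.69574 >1
  x=-3.575: |R|=1.35750 >1
So |R|<1 on (-3.2500, 0).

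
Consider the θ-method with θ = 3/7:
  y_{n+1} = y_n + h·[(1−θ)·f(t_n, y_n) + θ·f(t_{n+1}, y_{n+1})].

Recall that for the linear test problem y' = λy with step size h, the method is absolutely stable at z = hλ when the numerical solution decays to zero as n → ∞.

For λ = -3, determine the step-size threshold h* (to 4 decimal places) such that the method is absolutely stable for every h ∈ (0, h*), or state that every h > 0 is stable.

(-14.0000,0); λ=-3 ⇒ h* = (14)/3 = 4.6667.

Set f=λy, z=hλ:
  y_{n+1} = y_n + z·[4/7·y_n + 3/7·y_{n+1}] ⇒ (1 − 3/7z)y_{n+1} = (1 + 4/7z)y_n
  R(z) = (1 + 4/7z)/(1 − 3/7z).

Solve |R(x)|<1 on ℝ⁻.
x=-1.22: |R|=0.1989
R=−1: 1+4/7x = −1+3/7x ⇒ -1/7x=2 ⇒ x=2/(-1/7)=-14.0000
Confirm numerically:
  x=-10.746: |R|=0.91707 <1
  x=-7.687: |R|=0.78999 <1
  x=-6.482: |R|=0.71572 <1
  x=-14.504: |R|=1.00998 >1
  x=-14.254: |R|=1.00510 >1
  x=-14.025: |R|=1.00051 >1
Interval (-14.0000, 0).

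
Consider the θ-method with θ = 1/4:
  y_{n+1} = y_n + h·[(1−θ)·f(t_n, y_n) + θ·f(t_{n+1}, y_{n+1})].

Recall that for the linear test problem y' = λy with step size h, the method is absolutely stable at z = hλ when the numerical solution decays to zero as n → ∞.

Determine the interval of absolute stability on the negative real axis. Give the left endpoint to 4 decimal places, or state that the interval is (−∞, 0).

z∈(-4.0000,0).

On y'=λy, z=hλ:
  y_{n+1} = y_n + z·[3/4·y_n + 1/4·y_{n+1}] ⇒ (1 − 1/4z)y_{n+1} = (1 + 3/4z)y_n
  ⇒ R(z) = (1 + 3/4z)/(1 − 1/4z).

Need |R(x)|<1, x<0.
x=-0.98: |R|=0.2129
R=−1: 1+3/4x = −1+1/4x ⇒ -1/2x=2 ⇒ x=2/(-1/2)=-4.0000
Confirm numerically:
  x=-3.870: |R|=0.96696 <1
  x=-3.551: |R|=0.88108 <1
  x=-2.666: |R|=0.59976 <1
  x=-2.046: |R|=0.35362 <1
  x=-4.532: |R|=1.12471 >1
  x=-4.414: |R|=1.09841 >1
Stable set (-4.0000, 0).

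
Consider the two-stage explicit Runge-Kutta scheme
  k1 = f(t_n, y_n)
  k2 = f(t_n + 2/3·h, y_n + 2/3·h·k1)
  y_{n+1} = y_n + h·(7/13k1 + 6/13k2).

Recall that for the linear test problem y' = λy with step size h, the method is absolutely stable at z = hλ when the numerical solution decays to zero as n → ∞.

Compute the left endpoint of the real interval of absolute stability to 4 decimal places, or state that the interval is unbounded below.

Set f=λy, z=hλ:
  k1=λy_n ⇒ h·k1=z·y_n;  k2=λ(1+2/3z)y_n ⇒ h·k2=z(1+2/3z)y_n
  y_{n+1}/y_n = 1 + 7/13z + 6/13z(1+2/3z) = 1 + z + 4/13z²
  Hence R(z) = 1 + z + 4/13z².

Find x<0 with |R(x)|<1.
x=-0.73: |R|=0.4340
R=1: x+4/13x²=0 ⇒ x=−13/4=-3.2500; min R=1−1/(4·4/13)=0.1875>−1
Confirm numerically:
  x=-3.018: |R|=0.78456 <1
  x=-2.448: |R|=0.39591 <1
  x=-1.362: |R|=0.20878 <1
  x=-3.796: |R|=1.63773 >1
  x=-3.724: |R|=1.54313 >1
  x=-3.609: |R|=1.39866 >1
So |R|<1 on (-3.2500, 0).

z* = -3.2500.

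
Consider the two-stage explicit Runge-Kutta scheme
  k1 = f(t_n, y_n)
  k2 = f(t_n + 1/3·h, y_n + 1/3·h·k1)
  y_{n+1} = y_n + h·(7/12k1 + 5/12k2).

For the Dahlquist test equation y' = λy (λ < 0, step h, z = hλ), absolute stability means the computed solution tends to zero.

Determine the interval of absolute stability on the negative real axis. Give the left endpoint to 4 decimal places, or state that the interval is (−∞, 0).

On y'=λy, z=hλ:
  k1=λy_n ⇒ h·k1=z·y_n;  k2=λ(1+1/3z)y_n ⇒ h·k2=z(1+1/3z)y_n
  y_{n+1}/y_n = 1 + 7/12z + 5/12z(1+1/3z) = 1 + z + 5/36z²
  ⇒ R(z) = 1 + z + 5/36z².

Need |R(x)|<1, x<0.
x=-1.76: |R|=0.3298
R=1: x+5/36x²=0 ⇒ x=−36/5=-7.2000; min R=1−1/(4·5/36)=-0.8000>−1
Confirm numerically:
  x=-6.945: |R|=0.75403 <1
  x=-3.926: |R|=0.78524 <1
  x=-3.501: |R|=0.79864 <1
  x=-7.521: |R|=1.33531 >1
  x=-7.291: |R|=1.09215 >1
So |R|<1 on (-7.2000, 0).

(-7.2000, 0).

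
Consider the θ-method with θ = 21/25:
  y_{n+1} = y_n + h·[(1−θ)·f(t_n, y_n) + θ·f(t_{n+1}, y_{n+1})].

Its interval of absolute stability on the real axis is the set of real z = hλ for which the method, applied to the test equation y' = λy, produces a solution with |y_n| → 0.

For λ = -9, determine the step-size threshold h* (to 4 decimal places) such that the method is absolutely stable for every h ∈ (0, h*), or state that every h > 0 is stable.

On y'=λy, z=hλ:
  y_{n+1} = y_n + z·[4/25·y_n + 21/25·y_{n+1}] ⇒ (1 − 21/25z)y_{n+1} = (1 + 4/25z)y_n
  R(z) = (1 + 4/25z)/(1 − 21/25z).

Solve |R(x)|<1 on ℝ⁻.
x=-0.9: |R|=0.4875
x=-2: |R|=0.2537
x=-10: |R|=0.0638
x=-100: |R|=0.1765
θ=21/25≥1/2 ⇒ |1+4/25x|<|1−21/25x| ∀x<0 ⇒ interval (−∞,0).

unbounded; (−∞, 0). Any h>0 works for λ=-9.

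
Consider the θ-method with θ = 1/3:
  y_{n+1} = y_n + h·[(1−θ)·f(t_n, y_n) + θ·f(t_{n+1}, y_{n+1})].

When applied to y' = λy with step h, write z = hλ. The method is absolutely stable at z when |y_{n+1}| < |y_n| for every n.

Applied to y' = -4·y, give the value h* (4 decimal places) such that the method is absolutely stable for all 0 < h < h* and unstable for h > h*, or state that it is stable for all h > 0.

(-6.0000,0); λ=-4 ⇒ h* = (6)/4 = 1.5000.

Set f=λy, z=hλ:
  y_{n+1} = y_n + z·[2/3·y_n + 1/3·y_{n+1}] ⇒ (1 − 1/3z)y_{n+1} = (1 + 2/3z)y_n
  R(z) = (1 + 2/3z)/(1 − 1/3z).

Find x<0 with |R(x)|<1.
x=-1.59: |R|=0.0392
R=−1: 1+2/3x = −1+1/3x ⇒ -1/3x=2 ⇒ x=2/(-1/3)=-6.0000
Confirm numerically:
  x=-3.609: |R|=0.63822 <1
  x=-3.401: |R|=0.59397 <1
  x=-2.939: |R|=0.48459 <1
  x=-2.721: |R|=0.42685 <1
  x=-6.493: |R|=1.05193 >1
  x=-6.130: |R|=1.01424 >1
So |R|<1 on (-6.0000, 0).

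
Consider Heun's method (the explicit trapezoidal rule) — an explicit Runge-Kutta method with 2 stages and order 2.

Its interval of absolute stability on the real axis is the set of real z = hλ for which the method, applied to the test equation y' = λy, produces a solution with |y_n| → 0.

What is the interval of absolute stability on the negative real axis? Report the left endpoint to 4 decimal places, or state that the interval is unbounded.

(-2.0000, 0).

Set f=λy, z=hλ:
  order 2, 2-stage ⇒ R(z)=1+z+z^2/2
  (e.g. R(-0.95)=0.50125, |R|=0.50125)

Boundary: |R(x)|=1, x<0.
x=-0.95: |R|=0.5012
|R(-1.28)|=0.5392 |R(-1.05)|=0.5012 |R(-0.58)|=0.5882
Bisect:
  x_lo=-2.6367 |R|=1.8394  x_hi=-0.1137 |R|=0.8927
  mid=-1.37520 |R|=0.57039 →hi
  mid=-2.00595 |R|=1.00596 →lo
  mid=-1.69057 |R|=0.73845 →hi
  mid=-1.84826 |R|=0.85977 →hi
  mid=-1.92710 |R|=0.92976 →hi
  mid=-1.96652 |R|=0.96708 →hi
  mid=-1.98623 |R|=0.98633 →hi
  ...
  [-2.00009,-1.99994] ⇒ x*=-2.0000
Interval (-2.0000, 0).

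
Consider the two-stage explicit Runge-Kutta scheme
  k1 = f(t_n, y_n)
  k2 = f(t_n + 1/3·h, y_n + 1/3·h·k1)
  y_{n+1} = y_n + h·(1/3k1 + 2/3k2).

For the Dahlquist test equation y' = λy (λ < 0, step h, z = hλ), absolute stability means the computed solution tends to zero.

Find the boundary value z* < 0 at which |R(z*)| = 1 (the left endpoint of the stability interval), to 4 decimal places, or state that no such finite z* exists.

With y'=λy (z=hλ):
  k1=λy_n ⇒ h·k1=z·y_n;  k2=λ(1+1/3z)y_n ⇒ h·k2=z(1+1/3z)y_n
  y_{n+1}/y_n = 1 + 1/3z + 2/3z(1+1/3z) = 1 + z + 2/9z²
  Hence R(z) = 1 + z + 2/9z².

Boundary: |R(x)|=1, x<0.
x=-1.44: |R|=0.0208
R=1: x+2/9x²=0 ⇒ x=−9/2=-4.5000; min R=1−1/(4·2/9)=-0.1250>−1
Confirm numerically:
  x=-4.327: |R|=0.83365 <1
  x=-4.053: |R|=0.59740 <1
  x=-3.749: |R|=0.37433 <1
  x=-3.140: |R|=0.05102 <1
  x=-4.744: |R|=1.25723 >1
  x=-4.666: |R|=1.17212 >1
Stable set (-4.5000, 0).

z* = -4.5000.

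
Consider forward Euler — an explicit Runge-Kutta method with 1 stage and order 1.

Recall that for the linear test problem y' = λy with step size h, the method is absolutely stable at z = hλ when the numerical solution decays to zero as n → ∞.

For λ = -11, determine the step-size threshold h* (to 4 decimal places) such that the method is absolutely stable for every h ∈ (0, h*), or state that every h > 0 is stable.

(-2.0000,0); λ=-11 ⇒ h* = 0.1818.

On y'=λy, z=hλ:
  order 1, 1-stage ⇒ R(z)=1+z
  (e.g. R(-1.59)=-0.59000, |R|=0.59000)

Solve |R(x)|<1 on ℝ⁻.
x=-1.59: |R|=0.5900
|R(-2.12)|=1.1200 |R(-1.23)|=0.2300 |R(-0.66)|=0.3400
Bisect:
  x_lo=-2.4947 |R|=1.4947  x_hi=-0.3848 |R|=0.6152
  mid=-1.43977 |R|=0.43977 →hi
  mid=-1.96725 |R|=0.96725 →hi
  mid=-2.23100 |R|=1.23100 →lo
  mid=-2.09913 |R|=1.09913 →lo
  mid=-2.03319 |R|=1.03319 →lo
  mid=-2.00022 |R|=1.00022 →lo
  mid=-1.98374 |R|=0.98374 →hi
  mid=-1.99198 |R|=0.99198 →hi
  ...
  [-2.00009,-1.99997] ⇒ x*=-2.0000
Stable set (-2.0000, 0).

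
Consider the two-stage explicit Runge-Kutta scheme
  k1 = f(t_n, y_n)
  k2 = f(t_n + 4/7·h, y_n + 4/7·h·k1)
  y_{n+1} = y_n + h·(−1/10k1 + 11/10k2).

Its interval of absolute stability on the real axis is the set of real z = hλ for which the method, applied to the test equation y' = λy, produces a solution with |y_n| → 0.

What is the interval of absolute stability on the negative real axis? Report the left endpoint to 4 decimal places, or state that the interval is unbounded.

Set f=λy, z=hλ:
  k1=λy_n ⇒ h·k1=z·y_n;  k2=λ(1+4/7z)y_n ⇒ h·k2=z(1+4/7z)y_n
  y_{n+1}/y_n = 1 − 1/10z + 11/10z(1+4/7z) = 1 + z + 22/35z²
  Hence R(z) = 1 + z + 22/35z².

Solve |R(x)|<1 on ℝ⁻.
x=-1.32: |R|=0.7752
R=1: x+22/35x²=0 ⇒ x=−35/22=-1.5909; min R=1−1/(4·22/35)=0.6023>−1
Confirm numerically:
  x=-1.401: |R|=0.83276 <1
  x=-1.277: |R|=0.74803 <1
  x=-0.948: |R|=0.61690 <1
  x=-0.941: |R|=0.61559 <1
  x=-1.994: |R|=1.50522 >1
  x=-1.715: |R|=1.13377 >1
Interval (-1.5909, 0).

(-1.5909, 0).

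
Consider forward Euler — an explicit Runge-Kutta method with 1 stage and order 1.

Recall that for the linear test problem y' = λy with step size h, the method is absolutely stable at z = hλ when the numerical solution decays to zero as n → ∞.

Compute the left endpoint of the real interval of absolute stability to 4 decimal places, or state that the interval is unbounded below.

With y'=λy (z=hλ):
  order 1, 1-stage ⇒ R(z)=1+z
  (e.g. R(-0.31)=0.69000, |R|=0.69000)

Find x<0 with |R(x)|<1.
x=-0.31: |R|=0.6900
|R(-2.2)|=1.2000 |R(-1.46)|=0.4600 |R(-1.22)|=0.2200
Bisect:
  x_lo=-2.5971 |R|=1.5971  x_hi=-0.1117 |R|=0.8883
  mid=-1.35439 |R|=0.35439 →hi
  mid=-1.97575 |R|=0.97575 →hi
  mid=-2.28643 |R|=1.28643 →lo
  mid=-2.13109 |R|=1.13109 →lo
  mid=-2.05342 |R|=1.05342 →lo
  mid=-2.01458 |R|=1.01458 →lo
  mid=-1.99517 |R|=0.99517 →hi
  ...
  [-2.00002,-1.99987] ⇒ x*=-2.0000
Interval (-2.0000, 0).

left endpoint -2.0000.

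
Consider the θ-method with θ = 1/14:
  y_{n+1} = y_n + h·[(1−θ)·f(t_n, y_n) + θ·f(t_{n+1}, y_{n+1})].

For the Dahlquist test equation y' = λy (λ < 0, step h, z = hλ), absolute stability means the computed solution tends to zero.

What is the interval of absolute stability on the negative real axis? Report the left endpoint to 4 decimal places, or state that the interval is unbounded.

On y'=λy, z=hλ:
  y_{n+1} = y_n + z·[13/14·y_n + 1/14·y_{n+1}] ⇒ (1 − 1/14z)y_{n+1} = (1 + 13/14z)y_n
  Hence R(z) = (1 + 13/14z)/(1 − 1/14z).

Find x<0 with |R(x)|<1.
x=-1.35: |R|=0.2313
R=−1: 1+13/14x = −1+1/14x ⇒ -6/7x=2 ⇒ x=2/(-6/7)=-2.3333
Confirm numerically:
  x=-2.286: |R|=0.96512 <1
  x=-1.923: |R|=0.69076 <1
  x=-0.938: |R|=0.12090 <1
  x=-2.884: |R|=1.39138 >1
  x=-2.862: |R|=1.37623 >1
  x=-2.589: |R|=1.18494 >1
Interval (-2.3333, 0).

z∈(-2.3333,0).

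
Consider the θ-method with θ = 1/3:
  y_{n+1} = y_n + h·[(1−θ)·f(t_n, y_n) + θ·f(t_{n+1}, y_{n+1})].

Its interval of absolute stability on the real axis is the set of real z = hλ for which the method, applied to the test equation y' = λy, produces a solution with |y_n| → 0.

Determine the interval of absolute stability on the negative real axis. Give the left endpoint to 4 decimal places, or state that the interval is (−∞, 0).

Test eqn y'=λy, z=hλ:
  y_{n+1} = y_n + z·[2/3·y_n + 1/3·y_{n+1}] ⇒ (1 − 1/3z)y_{n+1} = (1 + 2/3z)y_n
  so R(z) = (1 + 2/3z)/(1 − 1/3z).

Boundary: |R(x)|=1, x<0.
x=-0.56: |R|=0.5281
R=−1: 1+2/3x = −1+1/3x ⇒ -1/3x=2 ⇒ x=2/(-1/3)=-6.0000
Confirm numerically:
  x=-4.312: |R|=0.76915 <1
  x=-3.559: |R|=0.62784 <1
  x=-3.162: |R|=0.53944 <1
  x=-2.878: |R|=0.46887 <1
  x=-6.531: |R|=1.05571 >1
  x=-6.513: |R|=1.05393 >1
Stable set (-6.0000, 0).

z∈(-6.0000,0).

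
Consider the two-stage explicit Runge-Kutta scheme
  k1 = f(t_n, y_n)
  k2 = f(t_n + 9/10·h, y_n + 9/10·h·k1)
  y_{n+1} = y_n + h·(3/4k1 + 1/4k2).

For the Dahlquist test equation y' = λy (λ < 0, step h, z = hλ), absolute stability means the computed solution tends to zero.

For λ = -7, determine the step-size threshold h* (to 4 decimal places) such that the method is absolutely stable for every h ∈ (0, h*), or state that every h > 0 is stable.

On y'=λy, z=hλ:
  k1=λy_n ⇒ h·k1=z·y_n;  k2=λ(1+9/10z)y_n ⇒ h·k2=z(1+9/10z)y_n
  y_{n+1}/y_n = 1 + 3/4z + 1/4z(1+9/10z) = 1 + z + 9/40z²
  Hence R(z) = 1 + z + 9/40z².

Find x<0 with |R(x)|<1.
x=-1.04: |R|=0.2034
R=1: x+9/40x²=0 ⇒ x=−40/9=-4.4444; min R=1−1/(4·9/40)=-0.1111>−1
Confirm numerically:
  x=-4.175: |R|=0.74689 <1
  x=-4.081: |R|=0.66628 <1
  x=-3.436: |R|=0.22037 <1
  x=-3.002: |R|=0.02570 <1
  x=-5.037: |R|=1.67156 >1
  x=-4.888: |R|=1.48782 >1
  x=-4.677: |R|=1.24472 >1
Interval (-4.4444, 0).

(-4.4444,0); λ=-7 ⇒ h* = (40/9)/7 = 0.6349.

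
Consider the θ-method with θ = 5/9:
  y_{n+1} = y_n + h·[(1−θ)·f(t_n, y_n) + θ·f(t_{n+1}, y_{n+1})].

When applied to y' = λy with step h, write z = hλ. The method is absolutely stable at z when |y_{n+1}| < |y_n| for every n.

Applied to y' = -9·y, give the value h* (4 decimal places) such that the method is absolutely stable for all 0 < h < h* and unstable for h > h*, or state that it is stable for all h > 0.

Test eqn y'=λy, z=hλ:
  y_{n+1} = y_n + z·[4/9·y_n + 5/9·y_{n+1}] ⇒ (1 − 5/9z)y_{n+1} = (1 + 4/9z)y_n
  ⇒ R(z) = (1 + 4/9z)/(1 − 5/9z).

Need |R(x)|<1, x<0.
x=-1.08: |R|=0.3250
x=-2: |R|=0.0526
x=-10: |R|=0.5254
x=-100: |R|=0.7682
θ=5/9≥1/2 ⇒ |1+4/9x|<|1−5/9x| ∀x<0 ⇒ unbounded interval.

(−∞, 0) — no finite endpoint. Any h>0 works for λ=-9.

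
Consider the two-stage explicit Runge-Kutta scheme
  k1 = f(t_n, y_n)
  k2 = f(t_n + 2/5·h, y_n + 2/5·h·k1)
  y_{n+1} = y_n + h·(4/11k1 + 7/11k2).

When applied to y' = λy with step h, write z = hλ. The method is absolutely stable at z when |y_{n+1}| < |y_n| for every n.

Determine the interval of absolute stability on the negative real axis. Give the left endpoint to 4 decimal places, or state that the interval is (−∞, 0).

Set f=λy, z=hλ:
  k1=λy_n ⇒ h·k1=z·y_n;  k2=λ(1+2/5z)y_n ⇒ h·k2=z(1+2/5z)y_n
  y_{n+1}/y_n = 1 + 4/11z + 7/11z(1+2/5z) = 1 + z + 14/55z²
  R(z) = 1 + z + 14/55z².

Find x<0 with |R(x)|<1.
x=-1.69: |R|=0.0370
R=1: x+14/55x²=0 ⇒ x=−55/14=-3.9286; min R=1−1/(4·14/55)=0.0179>−1
Confirm numerically:
  x=-3.752: |R|=0.83136 <1
  x=-2.649: |R|=0.13720 <1
  x=-2.050: |R|=0.01973 <1
  x=-2.037: |R|=0.01920 <1
  x=-4.483: |R|=1.63267 >1
  x=-3.990: |R|=1.06239 >1
So |R|<1 on (-3.9286, 0).

(-3.9286, 0).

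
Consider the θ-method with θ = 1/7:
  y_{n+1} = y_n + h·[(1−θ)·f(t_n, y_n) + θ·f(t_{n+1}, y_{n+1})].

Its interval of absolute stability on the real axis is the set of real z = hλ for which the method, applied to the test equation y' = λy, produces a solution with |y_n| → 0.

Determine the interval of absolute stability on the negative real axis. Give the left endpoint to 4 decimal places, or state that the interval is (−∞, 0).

(-2.8000, 0).

Test eqn y'=λy, z=hλ:
  y_{n+1} = y_n + z·[6/7·y_n + 1/7·y_{n+1}] ⇒ (1 − 1/7z)y_{n+1} = (1 + 6/7z)y_n
  so R(z) = (1 + 6/7z)/(1 − 1/7z).

Boundary: |R(x)|=1, x<0.
x=-1.79: |R|=0.4255
R=−1: 1+6/7x = −1+1/7x ⇒ -5/7x=2 ⇒ x=2/(-5/7)=-2.8000
Confirm numerically:
  x=-2.036: |R|=0.57725 <1
  x=-1.812: |R|=0.43940 <1
  x=-1.391: |R|=0.16041 <1
  x=-3.214: |R|=1.20266 >1
  x=-2.991: |R|=1.09559 >1
Stable set (-2.8000, 0).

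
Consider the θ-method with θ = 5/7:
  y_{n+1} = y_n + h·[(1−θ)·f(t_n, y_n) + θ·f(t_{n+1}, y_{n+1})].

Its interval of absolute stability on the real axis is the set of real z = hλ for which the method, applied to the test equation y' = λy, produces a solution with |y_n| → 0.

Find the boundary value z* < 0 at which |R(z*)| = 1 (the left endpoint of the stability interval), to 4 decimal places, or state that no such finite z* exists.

Test eqn y'=λy, z=hλ:
  y_{n+1} = y_n + z·[2/7·y_n + 5/7·y_{n+1}] ⇒ (1 − 5/7z)y_{n+1} = (1 + 2/7z)y_n
  R(z) = (1 + 2/7z)/(1 − 5/7z).

Solve |R(x)|<1 on ℝ⁻.
x=-0.51: |R|=0.6262
x=-2: |R|=0.1765
x=-10: |R|=0.2281
x=-100: |R|=0.3807
θ=5/7≥1/2 ⇒ |1+2/7x|<|1−5/7x| ∀x<0 ⇒ stable on all of ℝ⁻.

(−∞, 0) — no finite endpoint.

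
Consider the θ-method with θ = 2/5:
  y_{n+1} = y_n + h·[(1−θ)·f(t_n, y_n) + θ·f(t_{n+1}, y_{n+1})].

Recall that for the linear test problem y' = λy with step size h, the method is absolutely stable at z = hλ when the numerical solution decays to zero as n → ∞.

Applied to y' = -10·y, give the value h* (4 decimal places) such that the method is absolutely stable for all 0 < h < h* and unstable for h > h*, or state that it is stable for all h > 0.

Test eqn y'=λy, z=hλ:
  y_{n+1} = y_n + z·[3/5·y_n + 2/5·y_{n+1}] ⇒ (1 − 2/5z)y_{n+1} = (1 + 3/5z)y_n
  R(z) = (1 + 3/5z)/(1 − 2/5z).

Find x<0 with |R(x)|<1.
x=-0.83: |R|=0.3769
R=−1: 1+3/5x = −1+2/5x ⇒ -1/5x=2 ⇒ x=2/(-1/5)=-10.0000
Confirm numerically:
  x=-9.417: |R|=0.97554 <1
  x=-6.822: |R|=0.82954 <1
  x=-4.913: |R|=0.65689 <1
  x=-4.139: |R|=0.55859 <1
  x=-10.452: |R|=1.01745 >1
  x=-10.300: |R|=1.01172 >1
So |R|<1 on (-10.0000, 0).

(-10.0000,0); λ=-10 ⇒ h* = (10)/10 = 1.0000.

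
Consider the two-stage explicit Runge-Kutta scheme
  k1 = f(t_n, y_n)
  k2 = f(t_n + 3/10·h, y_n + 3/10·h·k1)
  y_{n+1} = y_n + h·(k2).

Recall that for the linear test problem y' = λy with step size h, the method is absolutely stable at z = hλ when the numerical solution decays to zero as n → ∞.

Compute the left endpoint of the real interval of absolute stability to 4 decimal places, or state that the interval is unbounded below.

Test eqn y'=λy, z=hλ:
  k1=λy_n ⇒ h·k1=z·y_n;  k2=λ(1+3/10z)y_n ⇒ h·k2=z(1+3/10z)y_n
  y_{n+1}/y_n = 1 + z(1+3/10z) = 1 + z + 3/10z²
  ⇒ R(z) = 1 + z + 3/10z².

Solve |R(x)|<1 on ℝ⁻.
x=-0.64: |R|=0.4829
R=1: x+3/10x²=0 ⇒ x=−10/3=-3.3333; min R=1−1/(4·3/10)=0.1667>−1
Confirm numerically:
  x=-3.306: |R|=0.97289 <1
  x=-3.036: |R|=0.72919 <1
  x=-1.500: |R|=0.17500 <1
  x=-3.639: |R|=1.33370 >1
  x=-3.564: |R|=1.24663 >1
  x=-3.395: |R|=1.06281 >1
Stable set (-3.3333, 0).

left endpoint -3.3333.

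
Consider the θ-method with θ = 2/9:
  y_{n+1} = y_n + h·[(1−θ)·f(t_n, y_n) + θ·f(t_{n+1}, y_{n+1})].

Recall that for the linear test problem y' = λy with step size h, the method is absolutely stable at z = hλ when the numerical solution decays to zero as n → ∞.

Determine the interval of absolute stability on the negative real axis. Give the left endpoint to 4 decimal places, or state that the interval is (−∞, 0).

On y'=λy, z=hλ:
  y_{n+1} = y_n + z·[7/9·y_n + 2/9·y_{n+1}] ⇒ (1 − 2/9z)y_{n+1} = (1 + 7/9z)y_n
  so R(z) = (1 + 7/9z)/(1 − 2/9z).

Solve |R(x)|<1 on ℝ⁻.
x=-0.96: |R|=0.2088
R=−1: 1+7/9x = −1+2/9x ⇒ -5/9x=2 ⇒ x=2/(-5/9)=-3.6000
Confirm numerically:
  x=-2.255: |R|=0.50222 <1
  x=-1.852: |R|=0.31203 <1
  x=-1.798: |R|=0.28469 <1
  x=-1.494: |R|=0.12162 <1
  x=-4.093: |R|=1.14343 >1
  x=-3.995: |R|=1.11624 >1
  x=-3.624: |R|=1.00739 >1
Stable set (-3.6000, 0).

z∈(-3.6000,0).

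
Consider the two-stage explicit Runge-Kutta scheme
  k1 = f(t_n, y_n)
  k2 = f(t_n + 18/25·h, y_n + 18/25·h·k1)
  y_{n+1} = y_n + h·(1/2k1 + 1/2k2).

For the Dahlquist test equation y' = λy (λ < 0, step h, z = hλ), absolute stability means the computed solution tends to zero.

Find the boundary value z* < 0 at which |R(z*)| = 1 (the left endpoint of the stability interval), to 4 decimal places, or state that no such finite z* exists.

Test eqn y'=λy, z=hλ:
  k1=λy_n ⇒ h·k1=z·y_n;  k2=λ(1+18/25z)y_n ⇒ h·k2=z(1+18/25z)y_n
  y_{n+1}/y_n = 1 + 1/2z + 1/2z(1+18/25z) = 1 + z + 9/25z²
  Hence R(z) = 1 + z + 9/25z².

Need |R(x)|<1, x<0.
x=-0.48: |R|=0.6029
R=1: x+9/25x²=0 ⇒ x=−25/9=-2.7778; min R=1−1/(4·9/25)=0.3056>−1
Confirm numerically:
  x=-2.255: |R|=0.57561 <1
  x=-2.215: |R|=0.55124 <1
  x=-1.322: |R|=0.30717 <1
  x=-1.224: |R|=0.31534 <1
  x=-3.203: |R|=1.49032 >1
  x=-3.169: |R|=1.44632 >1
Interval (-2.7778, 0).

z* = -2.7778.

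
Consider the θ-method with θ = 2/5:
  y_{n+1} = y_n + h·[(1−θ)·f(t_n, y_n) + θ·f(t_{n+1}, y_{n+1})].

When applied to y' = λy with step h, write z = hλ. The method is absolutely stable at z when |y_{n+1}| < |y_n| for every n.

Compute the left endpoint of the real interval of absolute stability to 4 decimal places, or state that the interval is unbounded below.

left endpoint -10.0000.

Set f=λy, z=hλ:
  y_{n+1} = y_n + z·[3/5·y_n + 2/5·y_{n+1}] ⇒ (1 − 2/5z)y_{n+1} = (1 + 3/5z)y_n
  Hence R(z) = (1 + 3/5z)/(1 − 2/5z).

Solve |R(x)|<1 on ℝ⁻.
x=-1.18: |R|=0.1984
R=−1: 1+3/5x = −1+2/5x ⇒ -1/5x=2 ⇒ x=2/(-1/5)=-10.0000
Confirm numerically:
  x=-9.065: |R|=0.95958 <1
  x=-6.106: |R|=0.77376 <1
  x=-4.587: |R|=0.61810 <1
  x=-10.526: |R|=1.02019 >1
  x=-10.464: |R|=1.01790 >1
  x=-10.331: |R|=1.01290 >1
Interval (-10.0000, 0).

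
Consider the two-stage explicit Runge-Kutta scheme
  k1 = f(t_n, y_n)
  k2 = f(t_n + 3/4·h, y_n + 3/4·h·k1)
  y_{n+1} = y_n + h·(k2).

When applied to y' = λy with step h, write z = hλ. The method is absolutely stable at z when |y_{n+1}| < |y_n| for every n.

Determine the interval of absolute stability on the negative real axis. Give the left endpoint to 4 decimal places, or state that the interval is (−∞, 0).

(-1.3333, 0).

On y'=λy, z=hλ:
  k1=λy_n ⇒ h·k1=z·y_n;  k2=λ(1+3/4z)y_n ⇒ h·k2=z(1+3/4z)y_n
  y_{n+1}/y_n = 1 + z(1+3/4z) = 1 + z + 3/4z²
  R(z) = 1 + z + 3/4z².

Boundary: |R(x)|=1, x<0.
x=-1.13: |R|=0.8277
R=1: x+3/4x²=0 ⇒ x=−4/3=-1.3333; min R=1−1/(4·3/4)=0.6667>−1
Confirm numerically:
  x=-1.006: |R|=0.75303 <1
  x=-0.896: |R|=0.70611 <1
  x=-0.829: |R|=0.68643 <1
  x=-1.620: |R|=1.34830 >1
  x=-1.474: |R|=1.15551 >1
  x=-1.392: |R|=1.06125 >1
Interval (-1.3333, 0).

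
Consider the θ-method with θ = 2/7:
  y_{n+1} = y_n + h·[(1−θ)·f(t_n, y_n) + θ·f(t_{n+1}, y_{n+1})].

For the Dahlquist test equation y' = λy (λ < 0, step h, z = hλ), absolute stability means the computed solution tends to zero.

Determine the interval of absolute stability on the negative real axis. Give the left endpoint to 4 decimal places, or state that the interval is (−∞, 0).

Set f=λy, z=hλ:
  y_{n+1} = y_n + z·[5/7·y_n + 2/7·y_{n+1}] ⇒ (1 − 2/7z)y_{n+1} = (1 + 5/7z)y_n
  so R(z) = (1 + 5/7z)/(1 − 2/7z).

Solve |R(x)|<1 on ℝ⁻.
x=-1.76: |R|=0.1711
R=−1: 1+5/7x = −1+2/7x ⇒ -3/7x=2 ⇒ x=2/(-3/7)=-4.6667
Confirm numerically:
  x=-3.092: |R|=0.64169 <1
  x=-3.066: |R|=0.63433 <1
  x=-2.545: |R|=0.47353 <1
  x=-2.192: |R|=0.34786 <1
  x=-5.138: |R|=1.08185 >1
  x=-4.741: |R|=1.01353 >1
Interval (-4.6667, 0).

z∈(-4.6667,0).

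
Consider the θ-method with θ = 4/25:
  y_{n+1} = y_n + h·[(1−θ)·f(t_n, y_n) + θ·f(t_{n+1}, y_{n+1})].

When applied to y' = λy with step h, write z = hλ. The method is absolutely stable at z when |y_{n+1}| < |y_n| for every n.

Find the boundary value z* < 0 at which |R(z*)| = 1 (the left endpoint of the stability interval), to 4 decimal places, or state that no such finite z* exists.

left endpoint -2.9412.

Test eqn y'=λy, z=hλ:
  y_{n+1} = y_n + z·[21/25·y_n + 4/25·y_{n+1}] ⇒ (1 − 4/25z)y_{n+1} = (1 + 21/25z)y_n
  R(z) = (1 + 21/25z)/(1 − 4/25z).

Need |R(x)|<1, x<0.
x=-0.73: |R|=0.3463
R=−1: 1+21/25x = −1+4/25x ⇒ -17/25x=2 ⇒ x=2/(-17/25)=-2.9412
Confirm numerically:
  x=-2.699: |R|=0.88499 <1
  x=-2.613: |R|=0.84263 <1
  x=-1.804: |R|=0.39993 <1
  x=-1.540: |R|=0.23556 <1
  x=-3.256: |R|=1.14075 >1
  x=-3.191: |R|=1.11246 >1
  x=-3.052: |R|=1.05063 >1
So |R|<1 on (-2.9412, 0).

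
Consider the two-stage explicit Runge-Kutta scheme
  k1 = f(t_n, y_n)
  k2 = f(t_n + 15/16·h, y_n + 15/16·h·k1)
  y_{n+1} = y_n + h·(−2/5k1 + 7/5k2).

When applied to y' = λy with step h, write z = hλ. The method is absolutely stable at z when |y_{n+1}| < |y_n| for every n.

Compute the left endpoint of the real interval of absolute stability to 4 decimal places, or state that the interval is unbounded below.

On y'=λy, z=hλ:
  k1=λy_n ⇒ h·k1=z·y_n;  k2=λ(1+15/16z)y_n ⇒ h·k2=z(1+15/16z)y_n
  y_{n+1}/y_n = 1 − 2/5z + 7/5z(1+15/16z) = 1 + z + 21/16z²
  ⇒ R(z) = 1 + z + 21/16z².

Boundary: |R(x)|=1, x<0.
x=-0.41: |R|=0.8106
R=1: x+21/16x²=0 ⇒ x=−16/21=-0.7619; min R=1−1/(4·21/16)=0.8095>−1
Confirm numerically:
  x=-0.679: |R|=0.92612 <1
  x=-0.662: |R|=0.91320 <1
  x=-0.571: |R|=0.85693 <1
  x=-0.555: |R|=0.84928 <1
  x=-1.227: |R|=1.74901 >1
  x=-1.121: |R|=1.52834 >1
  x=-1.116: |R|=1.51866 >1
So |R|<1 on (-0.7619, 0).

left endpoint -0.7619.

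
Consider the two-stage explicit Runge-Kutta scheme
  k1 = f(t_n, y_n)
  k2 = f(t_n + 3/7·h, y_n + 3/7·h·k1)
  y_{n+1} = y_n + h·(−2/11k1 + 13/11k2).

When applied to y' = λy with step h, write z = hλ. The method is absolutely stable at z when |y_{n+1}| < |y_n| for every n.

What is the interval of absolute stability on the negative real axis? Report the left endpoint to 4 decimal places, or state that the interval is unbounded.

Set f=λy, z=hλ:
  k1=λy_n ⇒ h·k1=z·y_n;  k2=λ(1+3/7z)y_n ⇒ h·k2=z(1+3/7z)y_n
  y_{n+1}/y_n = 1 − 2/11z + 13/11z(1+3/7z) = 1 + z + 39/77z²
  so R(z) = 1 + z + 39/77z².

Need |R(x)|<1, x<0.
x=-1.01: |R|=0.5067
R=1: x+39/77x²=0 ⇒ x=−77/39=-1.9744; min R=1−1/(4·39/77)=0.5064>−1
Confirm numerically:
  x=-1.579: |R|=0.68381 <1
  x=-1.312: |R|=0.55985 <1
  x=-1.019: |R|=0.50692 <1
  x=-2.407: |R|=1.52745 >1
  x=-2.129: |R|=1.16675 >1
  x=-2.073: |R|=1.10357 >1
So |R|<1 on (-1.9744, 0).

(-1.9744, 0).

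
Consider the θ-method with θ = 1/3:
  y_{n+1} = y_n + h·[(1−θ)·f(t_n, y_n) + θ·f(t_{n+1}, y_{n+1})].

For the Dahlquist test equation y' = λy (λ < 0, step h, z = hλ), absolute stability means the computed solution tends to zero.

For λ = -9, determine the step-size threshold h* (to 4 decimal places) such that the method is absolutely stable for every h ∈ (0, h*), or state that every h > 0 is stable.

(-6.0000,0); λ=-9 ⇒ h* = (6)/9 = 0.6667.

Test eqn y'=λy, z=hλ:
  y_{n+1} = y_n + z·[2/3·y_n + 1/3·y_{n+1}] ⇒ (1 − 1/3z)y_{n+1} = (1 + 2/3z)y_n
  ⇒ R(z) = (1 + 2/3z)/(1 − 1/3z).

Boundary: |R(x)|=1, x<0.
x=-1.1: |R|=0.1951
R=−1: 1+2/3x = −1+1/3x ⇒ -1/3x=2 ⇒ x=2/(-1/3)=-6.0000
Confirm numerically:
  x=-5.828: |R|=0.98052 <1
  x=-4.759: |R|=0.84006 <1
  x=-2.831: |R|=0.45653 <1
  x=-6.335: |R|=1.03589 >1
  x=-6.276: |R|=1.02975 >1
  x=-6.160: |R|=1.01747 >1
Stable set (-6.0000, 0).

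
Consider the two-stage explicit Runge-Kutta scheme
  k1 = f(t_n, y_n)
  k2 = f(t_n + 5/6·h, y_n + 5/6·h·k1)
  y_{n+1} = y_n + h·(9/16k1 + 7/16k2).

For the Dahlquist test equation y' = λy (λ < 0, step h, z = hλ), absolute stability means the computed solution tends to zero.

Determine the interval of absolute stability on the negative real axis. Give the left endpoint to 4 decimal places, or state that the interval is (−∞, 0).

On y'=λy, z=hλ:
  k1=λy_n ⇒ h·k1=z·y_n;  k2=λ(1+5/6z)y_n ⇒ h·k2=z(1+5/6z)y_n
  y_{n+1}/y_n = 1 + 9/16z + 7/16z(1+5/6z) = 1 + z + 35/96z²
  Hence R(z) = 1 + z + 35/96z².

Find x<0 with |R(x)|<1.
x=-1.35: |R|=0.3145
R=1: x+35/96x²=0 ⇒ x=−96/35=-2.7429; min R=1−1/(4·35/96)=0.3143>−1
Confirm numerically:
  x=-1.656: |R|=0.34381 <1
  x=-1.366: |R|=0.31430 <1
  x=-1.359: |R|=0.31434 <1
  x=-3.252: |R|=1.60365 >1
  x=-3.216: |R|=1.55476 >1
  x=-2.778: |R|=1.03559 >1
Interval (-2.7429, 0).

z∈(-2.7429,0).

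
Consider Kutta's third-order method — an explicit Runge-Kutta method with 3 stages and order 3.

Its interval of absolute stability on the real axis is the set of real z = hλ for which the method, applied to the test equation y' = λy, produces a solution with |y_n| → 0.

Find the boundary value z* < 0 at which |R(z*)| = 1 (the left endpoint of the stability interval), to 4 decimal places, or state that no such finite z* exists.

With y'=λy (z=hλ):
  order 3, 3-stage ⇒ R(z)=1+z+z^2/2+z^3/6
  (e.g. R(-1.14)=0.26288, |R|=0.26288)

Boundary: |R(x)|=1, x<0.
x=-1.14: |R|=0.2629
|R(-2.87)|=1.6915 |R(-2.82)|=1.5814 |R(-1.13)|=0.2680
Bisect:
  x_lo=-3.1909 |R|=2.5149  x_hi=-0.1751 |R|=0.8393
  mid=-1.68301 |R|=0.06127 →hi
  mid=-2.43696 |R|=0.87966 →hi
  mid=-2.81394 |R|=1.56839 →lo
  mid=-2.62545 |R|=1.19515 →lo
  mid=-2.53120 |R|=1.03061 →lo
  mid=-2.48408 |R|=0.95349 →hi
  mid=-2.50764 |R|=0.99163 →hi
  mid=-2.51942 |R|=1.01101 →lo
  mid=-2.51353 |R|=1.00130 →lo
  ...
  [-2.51280,-2.51261] ⇒ x*=-2.5127
Stable set (-2.5127, 0).

left endpoint -2.5127.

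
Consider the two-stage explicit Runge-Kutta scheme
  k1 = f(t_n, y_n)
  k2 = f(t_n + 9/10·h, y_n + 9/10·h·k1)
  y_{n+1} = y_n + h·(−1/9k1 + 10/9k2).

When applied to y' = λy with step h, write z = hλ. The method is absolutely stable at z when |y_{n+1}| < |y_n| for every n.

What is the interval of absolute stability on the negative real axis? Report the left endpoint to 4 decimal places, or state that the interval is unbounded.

(-1.0000, 0).

On y'=λy, z=hλ:
  k1=λy_n ⇒ h·k1=z·y_n;  k2=λ(1+9/10z)y_n ⇒ h·k2=z(1+9/10z)y_n
  y_{n+1}/y_n = 1 − 1/9z + 10/9z(1+9/10z) = 1 + z + z²
  Hence R(z) = 1 + z + z².

Boundary: |R(x)|=1, x<0.
x=-1.26: |R|=1.3276
R=1: x+1x²=0 ⇒ x=−1=-1.0000; min R=1−1/(4·1)=0.7500>−1
Confirm numerically:
  x=-0.967: |R|=0.96809 <1
  x=-0.909: |R|=0.91728 <1
  x=-0.465: |R|=0.75123 <1
  x=-1.228: |R|=1.27998 >1
  x=-1.132: |R|=1.14942 >1
  x=-1.115: |R|=1.12823 >1
Interval (-1.0000, 0).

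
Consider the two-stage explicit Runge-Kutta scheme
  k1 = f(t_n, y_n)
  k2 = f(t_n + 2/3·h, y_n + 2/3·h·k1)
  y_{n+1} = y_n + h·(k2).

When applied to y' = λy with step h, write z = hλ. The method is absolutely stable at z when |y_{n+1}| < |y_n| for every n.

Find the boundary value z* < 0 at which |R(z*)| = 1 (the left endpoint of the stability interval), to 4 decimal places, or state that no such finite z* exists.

Test eqn y'=λy, z=hλ:
  k1=λy_n ⇒ h·k1=z·y_n;  k2=λ(1+2/3z)y_n ⇒ h·k2=z(1+2/3z)y_n
  y_{n+1}/y_n = 1 + z(1+2/3z) = 1 + z + 2/3z²
  Hence R(z) = 1 + z + 2/3z².

Boundary: |R(x)|=1, x<0.
x=-0.6: |R|=0.6400
R=1: x+2/3x²=0 ⇒ x=−3/2=-1.5000; min R=1−1/(4·2/3)=0.6250>−1
Confirm numerically:
  x=-1.265: |R|=0.80182 <1
  x=-1.258: |R|=0.79704 <1
  x=-1.213: |R|=0.76791 <1
  x=-1.903: |R|=1.51127 >1
  x=-1.767: |R|=1.31453 >1
  x=-1.639: |R|=1.15188 >1
So |R|<1 on (-1.5000, 0).

z* = -1.5000.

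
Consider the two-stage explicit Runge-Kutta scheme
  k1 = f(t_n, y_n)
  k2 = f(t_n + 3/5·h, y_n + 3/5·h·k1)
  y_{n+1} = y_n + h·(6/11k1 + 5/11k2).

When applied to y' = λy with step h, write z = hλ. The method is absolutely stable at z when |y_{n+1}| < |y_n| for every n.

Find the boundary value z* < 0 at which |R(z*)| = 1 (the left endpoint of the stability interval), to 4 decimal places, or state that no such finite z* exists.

With y'=λy (z=hλ):
  k1=λy_n ⇒ h·k1=z·y_n;  k2=λ(1+3/5z)y_n ⇒ h·k2=z(1+3/5z)y_n
  y_{n+1}/y_n = 1 + 6/11z + 5/11z(1+3/5z) = 1 + z + 3/11z²
  ⇒ R(z) = 1 + z + 3/11z².

Boundary: |R(x)|=1, x<0.
x=-1.54: |R|=0.1068
R=1: x+3/11x²=0 ⇒ x=−11/3=-3.6667; min R=1−1/(4·3/11)=0.0833>−1
Confirm numerically:
  x=-3.247: |R|=0.62837 <1
  x=-2.402: |R|=0.17153 <1
  x=-1.759: |R|=0.08484 <1
  x=-1.468: |R|=0.11973 <1
  x=-4.181: |R|=1.58648 >1
  x=-4.072: |R|=1.45014 >1
  x=-3.955: |R|=1.31101 >1
So |R|<1 on (-3.6667, 0).

left endpoint -3.6667.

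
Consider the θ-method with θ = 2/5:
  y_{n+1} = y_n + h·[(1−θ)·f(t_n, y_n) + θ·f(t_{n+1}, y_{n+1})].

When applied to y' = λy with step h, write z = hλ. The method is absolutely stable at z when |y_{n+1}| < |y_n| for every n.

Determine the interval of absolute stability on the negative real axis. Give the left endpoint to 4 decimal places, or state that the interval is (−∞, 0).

Test eqn y'=λy, z=hλ:
  y_{n+1} = y_n + z·[3/5·y_n + 2/5·y_{n+1}] ⇒ (1 − 2/5z)y_{n+1} = (1 + 3/5z)y_n
  ⇒ R(z) = (1 + 3/5z)/(1 − 2/5z).

Find x<0 with |R(x)|<1.
x=-1.75: |R|=0.0294
R=−1: 1+3/5x = −1+2/5x ⇒ -1/5x=2 ⇒ x=2/(-1/5)=-10.0000
Confirm numerically:
  x=-7.792: |R|=0.89273 <1
  x=-6.131: |R|=0.77587 <1
  x=-5.604: |R|=0.72878 <1
  x=-10.501: |R|=1.01927 >1
  x=-10.081: |R|=1.00322 >1
So |R|<1 on (-10.0000, 0).

(-10.0000, 0).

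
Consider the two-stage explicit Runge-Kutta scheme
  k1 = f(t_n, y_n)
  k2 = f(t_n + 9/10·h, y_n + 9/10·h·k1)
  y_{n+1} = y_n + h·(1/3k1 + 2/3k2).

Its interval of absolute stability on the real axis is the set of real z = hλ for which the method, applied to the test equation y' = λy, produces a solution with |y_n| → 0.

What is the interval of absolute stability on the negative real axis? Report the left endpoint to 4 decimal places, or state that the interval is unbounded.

Test eqn y'=λy, z=hλ:
  k1=λy_n ⇒ h·k1=z·y_n;  k2=λ(1+9/10z)y_n ⇒ h·k2=z(1+9/10z)y_n
  y_{n+1}/y_n = 1 + 1/3z + 2/3z(1+9/10z) = 1 + z + 3/5z²
  so R(z) = 1 + z + 3/5z².

Boundary: |R(x)|=1, x<0.
x=-1.65: |R|=0.9835
R=1: x+3/5x²=0 ⇒ x=−5/3=-1.6667; min R=1−1/(4·3/5)=0.5833>−1
Confirm numerically:
  x=-1.312: |R|=0.72081 <1
  x=-1.311: |R|=0.72023 <1
  x=-1.228: |R|=0.67679 <1
  x=-0.741: |R|=0.58845 <1
  x=-1.826: |R|=1.17457 >1
  x=-1.730: |R|=1.06574 >1
Stable set (-1.6667, 0).

(-1.6667, 0).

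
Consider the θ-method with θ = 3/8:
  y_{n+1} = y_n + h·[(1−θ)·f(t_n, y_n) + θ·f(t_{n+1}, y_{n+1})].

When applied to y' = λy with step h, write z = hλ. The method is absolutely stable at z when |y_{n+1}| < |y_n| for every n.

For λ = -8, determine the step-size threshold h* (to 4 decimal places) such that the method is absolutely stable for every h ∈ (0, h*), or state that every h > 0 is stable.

(-8.0000,0); λ=-8 ⇒ h* = (8)/8 = 1.0000.

On y'=λy, z=hλ:
  y_{n+1} = y_n + z·[5/8·y_n + 3/8·y_{n+1}] ⇒ (1 − 3/8z)y_{n+1} = (1 + 5/8z)y_n
  so R(z) = (1 + 5/8z)/(1 − 3/8z).

Need |R(x)|<1, x<0.
x=-1.18: |R|=0.1820
R=−1: 1+5/8x = −1+3/8x ⇒ -1/4x=2 ⇒ x=2/(-1/4)=-8.0000
Confirm numerically:
  x=-7.643: |R|=0.97691 <1
  x=-6.377: |R|=0.88036 <1
  x=-6.161: |R|=0.86112 <1
  x=-5.140: |R|=0.75576 <1
  x=-8.512: |R|=1.03053 >1
  x=-8.450: |R|=1.02699 >1
  x=-8.083: |R|=1.00515 >1
Interval (-8.0000, 0).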